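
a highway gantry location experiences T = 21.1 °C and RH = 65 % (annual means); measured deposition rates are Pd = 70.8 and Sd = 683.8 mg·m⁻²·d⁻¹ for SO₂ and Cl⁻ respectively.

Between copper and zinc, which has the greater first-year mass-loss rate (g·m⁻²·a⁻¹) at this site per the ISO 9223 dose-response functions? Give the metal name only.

zinc

copper: f(T) = -0.080·(T−10) [T>10 °C] = -0.8880
  Pd branch = 0.0053·Pd^0.26·e^(0.059·RH+f) = 0.3056 μm/a
  Cl⁻ term: 0.01025·683.8^0.27·exp(0.036·65+0.049·21.1) = 1.743
  sum: 0.3056 + 1.743 → r_corr = 2.049 μm/a
  mass loss = 2.049 μm/a × 8.96 g/cm³ = 18.36 g·m⁻²·a⁻¹
zinc: temperature factor f = -0.071·(11.1) = -0.7881
  SO₂ term: 0.0129·70.8^0.44·exp(0.046·65-0.7881) = 0.7601
  Sd branch = 0.0175·Sd^0.57·e^(0.008·RH+0.085·T) = 7.306 μm/a
  sum: 0.7601 + 7.306 → r_corr = 8.066 μm/a
  mass loss = 8.066 μm/a × 7.14 g/cm³ = 57.59 g·m⁻²·a⁻¹
Ordering by g·m⁻²·a⁻¹: zinc (57.6) > copper (18.4)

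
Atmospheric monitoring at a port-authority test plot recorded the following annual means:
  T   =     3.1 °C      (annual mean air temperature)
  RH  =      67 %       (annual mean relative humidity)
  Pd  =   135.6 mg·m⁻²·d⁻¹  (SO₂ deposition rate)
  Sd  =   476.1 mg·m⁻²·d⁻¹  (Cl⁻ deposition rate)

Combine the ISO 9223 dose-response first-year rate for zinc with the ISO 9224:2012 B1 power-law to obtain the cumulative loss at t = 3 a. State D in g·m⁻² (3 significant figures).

D(3) = 55.5 g·m⁻²

zinc: T≤10 °C ⇒ hinge +0.038·(3.1−10) = -0.2622
  Pd branch = 0.0129·Pd^0.44·e^(0.046·RH+f) = 1.877 μm/a
  Sd branch = 0.0175·Sd^0.57·e^(0.008·RH+0.085·T) = 1.308 μm/a
  r_corr = 1.877 + 1.308 = 3.185 μm/a
Long-term exponent b (ISO 9224 Table 2, B1) = 0.813
  D(3) = 3.185 × 3^0.813 = 3.185 × 2.443 = 7.779 μm
  Mass loss = 7.779 μm × 7.14 g/cm³ = 55.55 g·m⁻²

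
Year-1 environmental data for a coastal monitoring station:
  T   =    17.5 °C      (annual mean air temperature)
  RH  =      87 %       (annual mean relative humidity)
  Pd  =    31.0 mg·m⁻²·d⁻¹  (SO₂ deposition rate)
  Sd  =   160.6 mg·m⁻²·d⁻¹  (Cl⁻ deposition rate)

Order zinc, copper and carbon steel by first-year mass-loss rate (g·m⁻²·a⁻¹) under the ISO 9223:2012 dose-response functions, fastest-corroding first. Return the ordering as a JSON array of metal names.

["carbon steel", "zinc", "copper"]

zinc: f(T) = -0.071·(T−10) [T>10 °C] = -0.5325
  Pd branch = 0.0129·Pd^0.44·e^(0.046·RH+f) = 1.877 μm/a
  Cl⁻ term: 0.0175·160.6^0.57·exp(0.008·87+0.085·17.5) = 2.809
  sum: 1.877 + 2.809 → r_corr = 4.687 μm/a
  mass loss = 4.687 μm/a × 7.14 g/cm³ = 33.46 g·m⁻²·a⁻¹
copper: T>10 °C ⇒ hinge -0.080·(17.5−10) = -0.6000
  SO₂ term: 0.0053·31.0^0.26·exp(0.059·87-0.6000) = 1.204
  Sd branch = 0.01025·Sd^0.27·e^(0.036·RH+0.049·T) = 2.182 μm/a
  r_corr = 1.204 + 2.182 = 3.386 μm/a
  mass loss = 3.386 μm/a × 8.96 g/cm³ = 30.34 g·m⁻²·a⁻¹
carbon steel: temperature factor f = -0.054·(7.5) = -0.4050
  Pd branch = 1.77·Pd^0.52·e^(0.02·RH+f) = 40.11 μm/a
  Sd branch = 0.102·Sd^0.62·e^(0.033·RH+0.04·T) = 84.53 μm/a
  sum: 40.11 + 84.53 → r_corr = 124.6 μm/a
  mass loss = 124.6 μm/a × 7.85 g/cm³ = 978.5 g·m⁻²·a⁻¹
Ordering by g·m⁻²·a⁻¹: carbon steel (978) > zinc (33.5) > copper (30.3)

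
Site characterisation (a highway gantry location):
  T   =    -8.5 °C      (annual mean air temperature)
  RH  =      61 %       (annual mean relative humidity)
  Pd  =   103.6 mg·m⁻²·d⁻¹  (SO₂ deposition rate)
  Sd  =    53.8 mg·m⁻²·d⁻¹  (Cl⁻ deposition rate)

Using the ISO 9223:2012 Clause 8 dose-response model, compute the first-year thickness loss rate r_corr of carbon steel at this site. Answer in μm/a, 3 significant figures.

carbon steel: f(T) = +0.150·(T−10) [T≤10 °C] = -2.7750
  SO₂ term: 1.77·103.6^0.52·exp(0.02·61-2.7750) = 4.175
  Cl⁻ term: 0.102·53.8^0.62·exp(0.033·61+0.04·-8.5) = 6.431
  sum: 4.175 + 6.431 → r_corr = 10.61 μm/a

r_corr = 10.6 μm/a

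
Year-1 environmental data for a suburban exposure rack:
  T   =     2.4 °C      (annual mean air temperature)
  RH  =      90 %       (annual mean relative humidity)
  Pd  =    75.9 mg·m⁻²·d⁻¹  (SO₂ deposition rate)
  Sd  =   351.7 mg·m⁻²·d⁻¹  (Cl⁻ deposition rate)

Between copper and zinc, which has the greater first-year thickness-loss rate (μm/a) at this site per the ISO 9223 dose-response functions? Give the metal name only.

copper: temperature factor f = +0.126·(-7.6) = -0.9576
  Pd branch = 0.0053·Pd^0.26·e^(0.059·RH+f) = 1.269 μm/a
  Cl⁻ term: 0.01025·351.7^0.27·exp(0.036·90+0.049·2.4) = 1.433
  sum: 1.269 + 1.433 → r_corr = 2.702 μm/a
zinc: f(T) = +0.038·(T−10) [T≤10 °C] = -0.2888
  Pd branch = 0.0129·Pd^0.44·e^(0.046·RH+f) = 4.078 μm/a
  Cl⁻ term: 0.0175·351.7^0.57·exp(0.008·90+0.085·2.4) = 1.246
  r_corr = 4.078 + 1.246 = 5.324 μm/a
Ordering by μm/a: zinc (5.32) > copper (2.7)

zinc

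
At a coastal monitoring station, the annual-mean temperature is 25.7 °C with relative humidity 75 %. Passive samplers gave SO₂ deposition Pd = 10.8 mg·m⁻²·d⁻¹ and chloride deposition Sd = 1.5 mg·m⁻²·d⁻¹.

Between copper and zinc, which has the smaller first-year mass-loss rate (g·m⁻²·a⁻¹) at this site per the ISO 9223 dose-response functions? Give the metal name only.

zinc

copper: f(T) = -0.080·(T−10) [T>10 °C] = -1.2560
  Pd branch = 0.0053·Pd^0.26·e^(0.059·RH+f) = 0.234 μm/a
  Cl⁻ term: 0.01025·1.5^0.27·exp(0.036·75+0.049·25.7) = 0.5995
  sum: 0.234 + 0.5995 → r_corr = 0.8335 μm/a
  mass loss = 0.8335 μm/a × 8.96 g/cm³ = 7.468 g·m⁻²·a⁻¹
zinc: f(T) = -0.071·(T−10) [T>10 °C] = -1.1147
  Pd branch = 0.0129·Pd^0.44·e^(0.046·RH+f) = 0.3798 μm/a
  Cl⁻ term: 0.0175·1.5^0.57·exp(0.008·75+0.085·25.7) = 0.357
  r_corr = 0.3798 + 0.357 = 0.7368 μm/a
  mass loss = 0.7368 μm/a × 7.14 g/cm³ = 5.261 g·m⁻²·a⁻¹
Ordering by g·m⁻²·a⁻¹: copper (7.47) > zinc (5.26)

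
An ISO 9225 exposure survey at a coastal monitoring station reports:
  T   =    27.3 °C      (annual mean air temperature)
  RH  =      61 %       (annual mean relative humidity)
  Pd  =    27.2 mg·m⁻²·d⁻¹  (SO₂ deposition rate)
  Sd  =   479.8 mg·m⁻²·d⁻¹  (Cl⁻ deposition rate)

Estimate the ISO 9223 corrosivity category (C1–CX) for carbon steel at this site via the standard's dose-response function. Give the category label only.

carbon steel: f(T) = -0.054·(T−10) [T>10 °C] = -0.9342
  sulphur-dioxide contribution → 13.12 μm/a
  chloride contribution → 104.6 μm/a
  ⇒ r_corr(carbon steel) = 117.7 μm/a
Category bounds: 80…200 μm/a bracket r_corr ⇒ C5

C5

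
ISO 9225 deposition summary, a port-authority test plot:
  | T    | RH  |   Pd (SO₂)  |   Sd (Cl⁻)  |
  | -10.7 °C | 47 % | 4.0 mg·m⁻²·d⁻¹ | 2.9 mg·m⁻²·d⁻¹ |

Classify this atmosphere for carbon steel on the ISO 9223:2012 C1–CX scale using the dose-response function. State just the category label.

C1

carbon steel: f(T) = +0.150·(T−10) [T≤10 °C] = -3.1050
  sulphur-dioxide contribution → 0.4176 μm/a
  chloride contribution → 0.6067 μm/a
  ⇒ r_corr(carbon steel) = 1.024 μm/a
1.02 μm/a falls in (0, 1.3] for carbon steel → category C1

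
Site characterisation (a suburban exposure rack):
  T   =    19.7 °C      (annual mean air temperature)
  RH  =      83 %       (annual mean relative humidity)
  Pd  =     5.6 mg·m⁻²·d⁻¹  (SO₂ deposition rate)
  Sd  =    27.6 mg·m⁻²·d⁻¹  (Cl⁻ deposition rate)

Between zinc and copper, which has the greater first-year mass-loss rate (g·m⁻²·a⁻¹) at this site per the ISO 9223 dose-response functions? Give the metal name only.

zinc: f(T) = -0.071·(T−10) [T>10 °C] = -0.6887
  Pd branch = 0.0129·Pd^0.44·e^(0.046·RH+f) = 0.6293 μm/a
  Sd branch = 0.0175·Sd^0.57·e^(0.008·RH+0.085·T) = 1.202 μm/a
  sum: 0.6293 + 1.202 → r_corr = 1.831 μm/a
  mass loss = 1.831 μm/a × 7.14 g/cm³ = 13.08 g·m⁻²·a⁻¹
copper: temperature factor f = -0.080·(9.7) = -0.7760
  Pd branch = 0.0053·Pd^0.26·e^(0.059·RH+f) = 0.5111 μm/a
  Cl⁻ term: 0.01025·27.6^0.27·exp(0.036·83+0.049·19.7) = 1.308
  sum: 0.5111 + 1.308 → r_corr = 1.819 μm/a
  mass loss = 1.819 μm/a × 8.96 g/cm³ = 16.3 g·m⁻²·a⁻¹
Ordering by g·m⁻²·a⁻¹: copper (16.3) > zinc (13.1)

copper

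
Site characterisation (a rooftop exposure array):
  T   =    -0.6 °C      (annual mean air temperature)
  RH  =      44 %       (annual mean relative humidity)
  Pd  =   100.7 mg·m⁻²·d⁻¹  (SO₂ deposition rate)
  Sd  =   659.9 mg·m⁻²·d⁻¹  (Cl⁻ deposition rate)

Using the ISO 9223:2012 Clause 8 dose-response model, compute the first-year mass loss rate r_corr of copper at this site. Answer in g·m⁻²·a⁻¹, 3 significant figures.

r_corr = 3.06 g·m⁻²·a⁻¹

copper: f(T) = +0.126·(T−10) [T≤10 °C] = -1.3356
  Pd branch = 0.0053·Pd^0.26·e^(0.059·RH+f) = 0.06201 μm/a
  Cl⁻ term: 0.01025·659.9^0.27·exp(0.036·44+0.049·-0.6) = 0.28
  r_corr = 0.06201 + 0.28 = 0.342 μm/a
Convert to mass loss: 0.342 μm/a × 8.96 g/cm³ = 3.064 g·m⁻²·a⁻¹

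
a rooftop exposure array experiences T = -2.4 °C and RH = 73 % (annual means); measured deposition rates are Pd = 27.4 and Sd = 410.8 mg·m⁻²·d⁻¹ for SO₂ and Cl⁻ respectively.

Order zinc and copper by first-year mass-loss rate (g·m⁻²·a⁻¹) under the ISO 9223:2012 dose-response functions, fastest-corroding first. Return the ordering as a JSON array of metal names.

["zinc", "copper"]

zinc: f(T) = +0.038·(T−10) [T≤10 °C] = -0.4712
  Pd branch = 0.0129·Pd^0.44·e^(0.046·RH+f) = 0.9929 μm/a
  Cl⁻ term: 0.0175·410.8^0.57·exp(0.008·73+0.085·-2.4) = 0.7904
  sum: 0.9929 + 0.7904 → r_corr = 1.783 μm/a
  mass loss = 1.783 μm/a × 7.14 g/cm³ = 12.73 g·m⁻²·a⁻¹
copper: T≤10 °C ⇒ hinge +0.126·(-2.4−10) = -1.5624
  SO₂ term: 0.0053·27.4^0.26·exp(0.059·73-1.5624) = 0.195
  Sd branch = 0.01025·Sd^0.27·e^(0.036·RH+0.049·T) = 0.6407 μm/a
  r_corr = 0.195 + 0.6407 = 0.8357 μm/a
  mass loss = 0.8357 μm/a × 8.96 g/cm³ = 7.488 g·m⁻²·a⁻¹
Ordering by g·m⁻²·a⁻¹: zinc (12.7) > copper (7.49)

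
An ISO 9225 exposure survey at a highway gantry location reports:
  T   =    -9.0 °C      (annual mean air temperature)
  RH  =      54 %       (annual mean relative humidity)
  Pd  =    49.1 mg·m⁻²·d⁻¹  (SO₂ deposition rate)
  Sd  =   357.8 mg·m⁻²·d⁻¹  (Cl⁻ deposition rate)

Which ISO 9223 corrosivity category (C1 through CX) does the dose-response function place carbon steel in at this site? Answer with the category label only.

C2

carbon steel: temperature factor f = +0.150·(-19.0) = -2.8500
  SO₂ term: 1.77·49.1^0.52·exp(0.02·54-2.8500) = 2.284
  Sd branch = 0.102·Sd^0.62·e^(0.033·RH+0.04·T) = 16.2 μm/a
  r_corr = 2.284 + 16.2 = 18.48 μm/a
Category bounds: 1.3…25 μm/a bracket r_corr ⇒ C2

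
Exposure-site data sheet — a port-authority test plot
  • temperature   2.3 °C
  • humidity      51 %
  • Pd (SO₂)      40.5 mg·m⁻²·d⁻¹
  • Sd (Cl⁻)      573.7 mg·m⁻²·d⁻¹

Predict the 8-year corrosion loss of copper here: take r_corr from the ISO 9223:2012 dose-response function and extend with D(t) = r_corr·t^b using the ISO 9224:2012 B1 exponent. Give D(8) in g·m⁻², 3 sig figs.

D(8) = 18.2 g·m⁻²

copper: temperature factor f = +0.126·(-7.7) = -0.9702
  SO₂ term: 0.0053·40.5^0.26·exp(0.059·51-0.9702) = 0.1066
  Sd branch = 0.01025·Sd^0.27·e^(0.036·RH+0.049·T) = 0.3998 μm/a
  sum: 0.1066 + 0.3998 → r_corr = 0.5064 μm/a
Long-term exponent b (ISO 9224 Table 2, B1) = 0.667
  D(8) = 0.5064 × 8^0.667 = 0.5064 × 4.003 = 2.027 μm
  Mass loss = 2.027 μm × 8.96 g/cm³ = 18.16 g·m⁻²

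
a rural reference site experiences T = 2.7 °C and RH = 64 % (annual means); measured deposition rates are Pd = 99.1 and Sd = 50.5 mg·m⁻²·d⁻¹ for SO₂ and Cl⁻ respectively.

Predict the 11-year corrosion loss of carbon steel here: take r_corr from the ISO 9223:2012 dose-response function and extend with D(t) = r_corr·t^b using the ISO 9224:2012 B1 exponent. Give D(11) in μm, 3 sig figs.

D(11) = 119 μm

carbon steel: f(T) = +0.150·(T−10) [T≤10 °C] = -1.0950
  Pd branch = 1.77·Pd^0.52·e^(0.02·RH+f) = 23.24 μm/a
  Cl⁻ term: 0.102·50.5^0.62·exp(0.033·64+0.04·2.7) = 10.69
  r_corr = 23.24 + 10.69 = 33.93 μm/a
Power-law: D(11) = r_corr · 11^0.523
  D(11) = 33.93 × 11^0.523 = 33.93 × 3.505 = 118.9 μm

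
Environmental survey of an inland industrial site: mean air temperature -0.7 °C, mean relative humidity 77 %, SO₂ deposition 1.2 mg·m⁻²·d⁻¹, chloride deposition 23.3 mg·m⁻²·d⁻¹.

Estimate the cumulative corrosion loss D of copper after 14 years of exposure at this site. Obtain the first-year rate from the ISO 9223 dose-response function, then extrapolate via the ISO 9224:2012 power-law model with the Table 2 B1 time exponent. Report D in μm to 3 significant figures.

D(14) = 2.94 μm

copper: T≤10 °C ⇒ hinge +0.126·(-0.7−10) = -1.3482
  sulphur-dioxide contribution → 0.1356 μm/a
  chloride contribution → 0.3706 μm/a
  total first-year rate 0.5062 μm/a
Long-term exponent b (ISO 9224 Table 2, B1) = 0.667
  D(14) = 0.5062 × 14^0.667 = 0.5062 × 5.814 = 2.943 μm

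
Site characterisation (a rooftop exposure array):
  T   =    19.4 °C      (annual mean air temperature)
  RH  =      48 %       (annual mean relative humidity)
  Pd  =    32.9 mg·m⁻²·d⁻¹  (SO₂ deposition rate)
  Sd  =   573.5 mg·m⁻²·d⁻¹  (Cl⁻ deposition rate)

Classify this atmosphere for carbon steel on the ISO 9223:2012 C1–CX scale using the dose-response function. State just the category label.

carbon steel: temperature factor f = -0.054·(9.4) = -0.5076
  sulphur-dioxide contribution → 17.12 μm/a
  chloride contribution → 55.44 μm/a
  total first-year rate 72.56 μm/a
Category bounds: 50…80 μm/a bracket r_corr ⇒ C4

C4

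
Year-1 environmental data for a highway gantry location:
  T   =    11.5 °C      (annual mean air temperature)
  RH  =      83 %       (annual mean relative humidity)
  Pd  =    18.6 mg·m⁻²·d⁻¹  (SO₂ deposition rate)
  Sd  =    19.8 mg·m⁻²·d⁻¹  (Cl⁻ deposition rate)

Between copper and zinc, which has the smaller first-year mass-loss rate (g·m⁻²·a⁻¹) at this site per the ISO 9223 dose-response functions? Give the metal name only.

copper: T>10 °C ⇒ hinge -0.080·(11.5−10) = -0.1200
  Pd branch = 0.0053·Pd^0.26·e^(0.059·RH+f) = 1.346 μm/a
  Cl⁻ term: 0.01025·19.8^0.27·exp(0.036·83+0.049·11.5) = 0.8002
  r_corr = 1.346 + 0.8002 = 2.146 μm/a
  mass loss = 2.146 μm/a × 8.96 g/cm³ = 19.23 g·m⁻²·a⁻¹
zinc: f(T) = -0.071·(T−10) [T>10 °C] = -0.1065
  SO₂ term: 0.0129·18.6^0.44·exp(0.046·83-0.1065) = 1.91
  Cl⁻ term: 0.0175·19.8^0.57·exp(0.008·83+0.085·11.5) = 0.4955
  r_corr = 1.91 + 0.4955 = 2.406 μm/a
  mass loss = 2.406 μm/a × 7.14 g/cm³ = 17.18 g·m⁻²·a⁻¹
Ordering by g·m⁻²·a⁻¹: copper (19.2) > zinc (17.2)

zinc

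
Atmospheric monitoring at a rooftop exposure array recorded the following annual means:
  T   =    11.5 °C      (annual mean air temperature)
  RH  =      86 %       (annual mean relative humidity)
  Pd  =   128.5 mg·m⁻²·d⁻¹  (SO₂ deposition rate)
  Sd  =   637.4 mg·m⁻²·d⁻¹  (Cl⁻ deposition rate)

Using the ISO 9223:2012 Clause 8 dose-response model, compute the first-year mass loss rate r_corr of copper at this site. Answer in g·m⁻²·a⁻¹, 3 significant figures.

r_corr = 44.2 g·m⁻²·a⁻¹

copper: temperature factor f = -0.080·(1.5) = -0.1200
  SO₂ term: 0.0053·128.5^0.26·exp(0.059·86-0.1200) = 2.655
  Cl⁻ term: 0.01025·637.4^0.27·exp(0.036·86+0.049·11.5) = 2.276
  r_corr = 2.655 + 2.276 = 4.931 μm/a
Convert to mass loss: 4.931 μm/a × 8.96 g/cm³ = 44.18 g·m⁻²·a⁻¹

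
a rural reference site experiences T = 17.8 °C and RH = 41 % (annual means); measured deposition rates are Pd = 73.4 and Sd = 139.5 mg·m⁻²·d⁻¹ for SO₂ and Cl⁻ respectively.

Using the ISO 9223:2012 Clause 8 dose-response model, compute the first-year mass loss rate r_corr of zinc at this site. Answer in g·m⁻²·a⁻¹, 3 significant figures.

zinc: temperature factor f = -0.071·(7.8) = -0.5538
  SO₂ term: 0.0129·73.4^0.44·exp(0.046·41-0.5538) = 0.3236
  Sd branch = 0.0175·Sd^0.57·e^(0.008·RH+0.085·T) = 1.841 μm/a
  r_corr = 0.3236 + 1.841 = 2.164 μm/a
Convert to mass loss: 2.164 μm/a × 7.14 g/cm³ = 15.45 g·m⁻²·a⁻¹

r_corr = 15.5 g·m⁻²·a⁻¹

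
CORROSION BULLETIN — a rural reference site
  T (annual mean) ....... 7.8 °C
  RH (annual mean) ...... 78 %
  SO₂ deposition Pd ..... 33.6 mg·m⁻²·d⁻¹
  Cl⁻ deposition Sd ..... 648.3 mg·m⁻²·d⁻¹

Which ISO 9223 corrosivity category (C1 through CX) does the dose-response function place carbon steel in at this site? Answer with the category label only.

carbon steel: temperature factor f = +0.150·(-2.2) = -0.3300
  SO₂ term: 1.77·33.6^0.52·exp(0.02·78-0.3300) = 37.66
  Cl⁻ term: 0.102·648.3^0.62·exp(0.033·78+0.04·7.8) = 101.2
  sum: 37.66 + 101.2 → r_corr = 138.9 μm/a
Category bounds: 80…200 μm/a bracket r_corr ⇒ C5

C5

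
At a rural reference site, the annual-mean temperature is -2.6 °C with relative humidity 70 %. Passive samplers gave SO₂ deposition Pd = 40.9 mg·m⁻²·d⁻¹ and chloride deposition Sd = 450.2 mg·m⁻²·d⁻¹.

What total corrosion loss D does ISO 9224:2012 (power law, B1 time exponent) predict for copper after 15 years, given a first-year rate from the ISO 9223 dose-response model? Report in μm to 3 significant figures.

D(15) = 4.63 μm

copper: T≤10 °C ⇒ hinge +0.126·(-2.6−10) = -1.5876
  SO₂ term: 0.0053·40.9^0.26·exp(0.059·70-1.5876) = 0.1768
  Cl⁻ term: 0.01025·450.2^0.27·exp(0.036·70+0.049·-2.6) = 0.5838
  sum: 0.1768 + 0.5838 → r_corr = 0.7606 μm/a
ISO 9224: D(t) = r_corr · t^b with b = 0.667 (copper, B1)
  D(15) = 0.7606 × 15^0.667 = 0.7606 × 6.088 = 4.63 μm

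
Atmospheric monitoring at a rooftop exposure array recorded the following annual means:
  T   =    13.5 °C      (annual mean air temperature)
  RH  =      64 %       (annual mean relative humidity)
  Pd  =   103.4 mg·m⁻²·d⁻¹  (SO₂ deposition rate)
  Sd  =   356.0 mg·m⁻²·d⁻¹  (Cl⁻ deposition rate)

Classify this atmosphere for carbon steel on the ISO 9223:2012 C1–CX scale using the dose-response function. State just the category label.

C5

carbon steel: f(T) = -0.054·(T−10) [T>10 °C] = -0.1890
  sulphur-dioxide contribution → 58.79 μm/a
  chloride contribution → 55.24 μm/a
  total first-year rate 114 μm/a
114 μm/a falls in (80, 200] for carbon steel → category C5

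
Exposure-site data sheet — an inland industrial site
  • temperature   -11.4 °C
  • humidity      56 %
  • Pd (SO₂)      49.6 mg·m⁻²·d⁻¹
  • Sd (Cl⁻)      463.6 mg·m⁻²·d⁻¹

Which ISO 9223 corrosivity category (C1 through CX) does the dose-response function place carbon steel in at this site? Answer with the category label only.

carbon steel: f(T) = +0.150·(T−10) [T≤10 °C] = -3.2100
  Pd branch = 1.77·Pd^0.52·e^(0.02·RH+f) = 1.667 μm/a
  Sd branch = 0.102·Sd^0.62·e^(0.033·RH+0.04·T) = 18.46 μm/a
  r_corr = 1.667 + 18.46 = 20.12 μm/a
Category bounds: 1.3…25 μm/a bracket r_corr ⇒ C2

C2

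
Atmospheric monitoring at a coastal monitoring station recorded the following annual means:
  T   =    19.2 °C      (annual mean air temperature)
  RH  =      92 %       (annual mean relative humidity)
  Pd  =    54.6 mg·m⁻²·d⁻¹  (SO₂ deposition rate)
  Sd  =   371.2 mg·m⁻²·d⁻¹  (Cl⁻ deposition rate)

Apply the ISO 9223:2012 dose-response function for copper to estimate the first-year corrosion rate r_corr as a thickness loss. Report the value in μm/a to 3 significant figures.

r_corr = 5.20 μm/a

copper: f(T) = -0.080·(T−10) [T>10 °C] = -0.7360
  sulphur-dioxide contribution → 1.636 μm/a
  chloride contribution → 3.56 μm/a
  total first-year rate 5.196 μm/a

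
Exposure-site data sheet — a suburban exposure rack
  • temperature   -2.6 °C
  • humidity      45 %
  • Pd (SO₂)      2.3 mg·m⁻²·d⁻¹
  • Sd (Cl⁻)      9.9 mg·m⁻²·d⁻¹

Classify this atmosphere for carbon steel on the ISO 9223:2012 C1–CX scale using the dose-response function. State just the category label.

carbon steel: temperature factor f = +0.150·(-12.6) = -1.8900
  Pd branch = 1.77·Pd^0.52·e^(0.02·RH+f) = 1.014 μm/a
  Sd branch = 0.102·Sd^0.62·e^(0.033·RH+0.04·T) = 1.681 μm/a
  sum: 1.014 + 1.681 → r_corr = 2.696 μm/a
2.7 μm/a falls in (1.3, 25] for carbon steel → category C2

C2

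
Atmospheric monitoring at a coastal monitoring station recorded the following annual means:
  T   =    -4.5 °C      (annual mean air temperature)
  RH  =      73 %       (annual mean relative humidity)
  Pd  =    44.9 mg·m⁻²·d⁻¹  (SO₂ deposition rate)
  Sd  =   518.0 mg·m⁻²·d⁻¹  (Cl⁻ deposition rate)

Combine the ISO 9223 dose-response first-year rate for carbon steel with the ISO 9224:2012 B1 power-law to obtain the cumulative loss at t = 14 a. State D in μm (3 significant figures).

carbon steel: f(T) = +0.150·(T−10) [T≤10 °C] = -2.1750
  sulphur-dioxide contribution → 6.261 μm/a
  chloride contribution → 45.66 μm/a
  total first-year rate 51.92 μm/a
ISO 9224: D(t) = r_corr · t^b with b = 0.523 (carbon steel, B1)
  D(14) = 51.92 × 14^0.523 = 51.92 × 3.976 = 206.4 μm

D(14) = 206 μm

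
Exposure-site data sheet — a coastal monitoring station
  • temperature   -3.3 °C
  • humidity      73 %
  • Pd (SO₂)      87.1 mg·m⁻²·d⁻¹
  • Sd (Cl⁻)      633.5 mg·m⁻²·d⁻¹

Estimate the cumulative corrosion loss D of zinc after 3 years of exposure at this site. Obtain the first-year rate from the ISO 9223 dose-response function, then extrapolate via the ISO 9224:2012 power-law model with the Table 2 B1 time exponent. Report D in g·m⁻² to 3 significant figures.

zinc: f(T) = +0.038·(T−10) [T≤10 °C] = -0.5054
  sulphur-dioxide contribution → 1.596 μm/a
  chloride contribution → 0.9372 μm/a
  total first-year rate 2.533 μm/a
Power-law: D(3) = r_corr · 3^0.813
  D(3) = 2.533 × 3^0.813 = 2.533 × 2.443 = 6.189 μm
  Mass loss = 6.189 μm × 7.14 g/cm³ = 44.19 g·m⁻²

D(3) = 44.2 g·m⁻²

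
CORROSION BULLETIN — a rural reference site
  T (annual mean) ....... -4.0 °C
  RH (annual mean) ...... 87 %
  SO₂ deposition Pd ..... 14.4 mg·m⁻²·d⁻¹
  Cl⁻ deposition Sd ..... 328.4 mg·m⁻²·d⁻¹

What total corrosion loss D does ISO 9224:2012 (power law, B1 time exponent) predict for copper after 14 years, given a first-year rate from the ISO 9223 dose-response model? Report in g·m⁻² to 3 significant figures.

copper: f(T) = +0.126·(T−10) [T≤10 °C] = -1.7640
  sulphur-dioxide contribution → 0.308 μm/a
  chloride contribution → 0.9231 μm/a
  ⇒ r_corr(copper) = 1.231 μm/a
Power-law: D(14) = r_corr · 14^0.667
  D(14) = 1.231 × 14^0.667 = 1.231 × 5.814 = 7.158 μm
  Mass loss = 7.158 μm × 8.96 g/cm³ = 64.13 g·m⁻²

D(14) = 64.1 g·m⁻²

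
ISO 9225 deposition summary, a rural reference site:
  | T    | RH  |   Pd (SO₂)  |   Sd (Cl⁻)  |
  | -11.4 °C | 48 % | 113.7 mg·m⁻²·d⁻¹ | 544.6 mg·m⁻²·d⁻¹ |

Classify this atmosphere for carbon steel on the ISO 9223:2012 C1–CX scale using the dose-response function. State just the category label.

carbon steel: temperature factor f = +0.150·(-21.4) = -3.2100
  SO₂ term: 1.77·113.7^0.52·exp(0.02·48-3.2100) = 2.187
  Sd branch = 0.102·Sd^0.62·e^(0.033·RH+0.04·T) = 15.66 μm/a
  r_corr = 2.187 + 15.66 = 17.85 μm/a
17.8 μm/a falls in (1.3, 25] for carbon steel → category C2

C2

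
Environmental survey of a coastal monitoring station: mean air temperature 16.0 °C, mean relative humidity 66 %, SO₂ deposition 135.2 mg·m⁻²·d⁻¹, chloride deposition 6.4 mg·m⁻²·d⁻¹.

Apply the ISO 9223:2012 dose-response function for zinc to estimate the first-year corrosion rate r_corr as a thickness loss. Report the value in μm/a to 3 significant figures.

zinc: T>10 °C ⇒ hinge -0.071·(16.0−10) = -0.4260
  Pd branch = 0.0129·Pd^0.44·e^(0.046·RH+f) = 1.52 μm/a
  Cl⁻ term: 0.0175·6.4^0.57·exp(0.008·66+0.085·16.0) = 0.333
  r_corr = 1.52 + 0.333 = 1.853 μm/a

r_corr = 1.85 μm/a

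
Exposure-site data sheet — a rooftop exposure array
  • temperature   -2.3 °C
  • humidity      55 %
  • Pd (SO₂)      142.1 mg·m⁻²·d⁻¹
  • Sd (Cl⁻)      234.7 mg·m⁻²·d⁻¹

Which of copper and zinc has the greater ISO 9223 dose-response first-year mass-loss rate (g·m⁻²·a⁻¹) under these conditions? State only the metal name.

zinc

copper: temperature factor f = +0.126·(-12.3) = -1.5498
  Pd branch = 0.0053·Pd^0.26·e^(0.059·RH+f) = 0.1048 μm/a
  Sd branch = 0.01025·Sd^0.27·e^(0.036·RH+0.049·T) = 0.2895 μm/a
  sum: 0.1048 + 0.2895 → r_corr = 0.3943 μm/a
  mass loss = 0.3943 μm/a × 8.96 g/cm³ = 3.533 g·m⁻²·a⁻¹
zinc: f(T) = +0.038·(T−10) [T≤10 °C] = -0.4674
  Pd branch = 0.0129·Pd^0.44·e^(0.046·RH+f) = 0.8985 μm/a
  Sd branch = 0.0175·Sd^0.57·e^(0.008·RH+0.085·T) = 0.5017 μm/a
  sum: 0.8985 + 0.5017 → r_corr = 1.4 μm/a
  mass loss = 1.4 μm/a × 7.14 g/cm³ = 9.997 g·m⁻²·a⁻¹
Ordering by g·m⁻²·a⁻¹: zinc (10) > copper (3.53)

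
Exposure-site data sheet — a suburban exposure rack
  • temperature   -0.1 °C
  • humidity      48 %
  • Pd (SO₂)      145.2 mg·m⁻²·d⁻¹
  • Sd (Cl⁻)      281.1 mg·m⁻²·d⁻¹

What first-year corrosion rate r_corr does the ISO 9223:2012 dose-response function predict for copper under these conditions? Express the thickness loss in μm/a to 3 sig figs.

r_corr = 0.355 μm/a

copper: f(T) = +0.126·(T−10) [T≤10 °C] = -1.2726
  Pd branch = 0.0053·Pd^0.26·e^(0.059·RH+f) = 0.09197 μm/a
  Cl⁻ term: 0.01025·281.1^0.27·exp(0.036·48+0.049·-0.1) = 0.2632
  sum: 0.09197 + 0.2632 → r_corr = 0.3551 μm/a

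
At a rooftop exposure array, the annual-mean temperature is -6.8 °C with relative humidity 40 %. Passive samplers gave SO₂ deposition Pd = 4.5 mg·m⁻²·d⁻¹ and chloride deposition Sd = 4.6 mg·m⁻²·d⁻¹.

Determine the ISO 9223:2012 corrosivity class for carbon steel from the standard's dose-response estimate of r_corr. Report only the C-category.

C2

carbon steel: T≤10 °C ⇒ hinge +0.150·(-6.8−10) = -2.5200
  Pd branch = 1.77·Pd^0.52·e^(0.02·RH+f) = 0.6929 μm/a
  Cl⁻ term: 0.102·4.6^0.62·exp(0.033·40+0.04·-6.8) = 0.7493
  sum: 0.6929 + 0.7493 → r_corr = 1.442 μm/a
1.44 μm/a falls in (1.3, 25] for carbon steel → category C2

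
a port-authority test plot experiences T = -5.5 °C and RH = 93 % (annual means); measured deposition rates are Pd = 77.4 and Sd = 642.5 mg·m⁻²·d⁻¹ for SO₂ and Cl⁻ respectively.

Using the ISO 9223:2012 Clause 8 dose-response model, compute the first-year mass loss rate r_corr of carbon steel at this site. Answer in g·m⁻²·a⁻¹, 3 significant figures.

carbon steel: temperature factor f = +0.150·(-15.5) = -2.3250
  sulphur-dioxide contribution → 10.67 μm/a
  chloride contribution → 97 μm/a
  ⇒ r_corr(carbon steel) = 107.7 μm/a
Convert to mass loss: 107.7 μm/a × 7.85 g/cm³ = 845.2 g·m⁻²·a⁻¹

r_corr = 845 g·m⁻²·a⁻¹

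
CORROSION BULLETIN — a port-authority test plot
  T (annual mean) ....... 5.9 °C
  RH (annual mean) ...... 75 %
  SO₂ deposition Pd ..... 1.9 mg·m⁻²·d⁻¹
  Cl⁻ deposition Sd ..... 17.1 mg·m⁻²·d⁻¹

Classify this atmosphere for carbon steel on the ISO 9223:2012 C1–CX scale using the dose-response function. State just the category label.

C2

carbon steel: temperature factor f = +0.150·(-4.1) = -0.6150
  SO₂ term: 1.77·1.9^0.52·exp(0.02·75-0.6150) = 5.988
  Cl⁻ term: 0.102·17.1^0.62·exp(0.033·75+0.04·5.9) = 8.921
  r_corr = 5.988 + 8.921 = 14.91 μm/a
Category bounds: 1.3…25 μm/a bracket r_corr ⇒ C2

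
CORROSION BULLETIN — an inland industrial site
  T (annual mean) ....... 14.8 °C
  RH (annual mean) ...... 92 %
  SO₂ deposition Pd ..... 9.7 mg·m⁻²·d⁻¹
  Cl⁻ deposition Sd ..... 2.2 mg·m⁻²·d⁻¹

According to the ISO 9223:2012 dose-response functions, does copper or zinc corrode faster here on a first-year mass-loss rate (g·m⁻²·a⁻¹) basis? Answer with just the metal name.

copper

copper: f(T) = -0.080·(T−10) [T>10 °C] = -0.3840
  SO₂ term: 0.0053·9.7^0.26·exp(0.059·92-0.3840) = 1.484
  Cl⁻ term: 0.01025·2.2^0.27·exp(0.036·92+0.049·14.8) = 0.7186
  sum: 1.484 + 0.7186 → r_corr = 2.203 μm/a
  mass loss = 2.203 μm/a × 8.96 g/cm³ = 19.74 g·m⁻²·a⁻¹
zinc: temperature factor f = -0.071·(4.8) = -0.3408
  Pd branch = 0.0129·Pd^0.44·e^(0.046·RH+f) = 1.717 μm/a
  Cl⁻ term: 0.0175·2.2^0.57·exp(0.008·92+0.085·14.8) = 0.2015
  sum: 1.717 + 0.2015 → r_corr = 1.918 μm/a
  mass loss = 1.918 μm/a × 7.14 g/cm³ = 13.7 g·m⁻²·a⁻¹
Ordering by g·m⁻²·a⁻¹: copper (19.7) > zinc (13.7)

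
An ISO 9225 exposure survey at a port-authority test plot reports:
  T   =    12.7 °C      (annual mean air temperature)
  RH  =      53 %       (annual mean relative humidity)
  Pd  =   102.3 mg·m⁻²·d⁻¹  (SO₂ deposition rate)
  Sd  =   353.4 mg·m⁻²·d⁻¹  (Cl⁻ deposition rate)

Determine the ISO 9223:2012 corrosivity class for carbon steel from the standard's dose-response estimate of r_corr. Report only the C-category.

C5

carbon steel: temperature factor f = -0.054·(2.7) = -0.1458
  Pd branch = 1.77·Pd^0.52·e^(0.02·RH+f) = 48.99 μm/a
  Sd branch = 0.102·Sd^0.62·e^(0.033·RH+0.04·T) = 37.04 μm/a
  r_corr = 48.99 + 37.04 = 86.04 μm/a
Category bounds: 80…200 μm/a bracket r_corr ⇒ C5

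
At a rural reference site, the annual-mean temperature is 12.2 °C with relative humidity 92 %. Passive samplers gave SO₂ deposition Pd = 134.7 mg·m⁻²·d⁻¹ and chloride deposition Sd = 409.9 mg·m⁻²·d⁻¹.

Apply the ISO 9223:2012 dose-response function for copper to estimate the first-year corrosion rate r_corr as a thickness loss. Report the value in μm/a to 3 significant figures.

copper: f(T) = -0.080·(T−10) [T>10 °C] = -0.1760
  sulphur-dioxide contribution → 3.621 μm/a
  chloride contribution → 2.595 μm/a
  total first-year rate 6.216 μm/a

r_corr = 6.22 μm/a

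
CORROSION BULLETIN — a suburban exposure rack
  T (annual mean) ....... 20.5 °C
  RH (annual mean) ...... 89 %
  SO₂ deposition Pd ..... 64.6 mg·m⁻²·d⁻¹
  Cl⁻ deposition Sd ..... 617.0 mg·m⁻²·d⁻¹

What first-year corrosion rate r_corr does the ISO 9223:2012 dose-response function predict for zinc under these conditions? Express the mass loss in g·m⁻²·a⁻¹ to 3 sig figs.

r_corr = 73.1 g·m⁻²·a⁻¹

zinc: T>10 °C ⇒ hinge -0.071·(20.5−10) = -0.7455
  Pd branch = 0.0129·Pd^0.44·e^(0.046·RH+f) = 2.298 μm/a
  Sd branch = 0.0175·Sd^0.57·e^(0.008·RH+0.085·T) = 7.934 μm/a
  sum: 2.298 + 7.934 → r_corr = 10.23 μm/a
Convert to mass loss: 10.23 μm/a × 7.14 g/cm³ = 73.05 g·m⁻²·a⁻¹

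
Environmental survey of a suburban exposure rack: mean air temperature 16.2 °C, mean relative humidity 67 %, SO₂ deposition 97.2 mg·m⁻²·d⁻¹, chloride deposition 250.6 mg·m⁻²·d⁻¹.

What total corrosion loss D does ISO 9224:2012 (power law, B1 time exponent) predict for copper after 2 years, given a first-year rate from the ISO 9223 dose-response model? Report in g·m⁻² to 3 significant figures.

D(2) = 23.9 g·m⁻²

copper: temperature factor f = -0.080·(6.2) = -0.4960
  SO₂ term: 0.0053·97.2^0.26·exp(0.059·67-0.4960) = 0.5526
  Sd branch = 0.01025·Sd^0.27·e^(0.036·RH+0.049·T) = 1.124 μm/a
  r_corr = 0.5526 + 1.124 = 1.676 μm/a
Power-law: D(2) = r_corr · 2^0.667
  D(2) = 1.676 × 2^0.667 = 1.676 × 1.588 = 2.662 μm
  Mass loss = 2.662 μm × 8.96 g/cm³ = 23.85 g·m⁻²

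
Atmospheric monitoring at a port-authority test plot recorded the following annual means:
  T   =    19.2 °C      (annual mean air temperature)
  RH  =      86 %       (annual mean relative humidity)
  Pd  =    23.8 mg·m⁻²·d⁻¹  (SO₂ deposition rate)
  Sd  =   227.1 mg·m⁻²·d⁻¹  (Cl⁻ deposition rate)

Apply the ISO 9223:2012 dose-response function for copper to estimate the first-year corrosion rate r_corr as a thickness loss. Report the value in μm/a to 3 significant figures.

copper: temperature factor f = -0.080·(9.2) = -0.7360
  sulphur-dioxide contribution → 0.925 μm/a
  chloride contribution → 2.512 μm/a
  total first-year rate 3.437 μm/a

r_corr = 3.44 μm/a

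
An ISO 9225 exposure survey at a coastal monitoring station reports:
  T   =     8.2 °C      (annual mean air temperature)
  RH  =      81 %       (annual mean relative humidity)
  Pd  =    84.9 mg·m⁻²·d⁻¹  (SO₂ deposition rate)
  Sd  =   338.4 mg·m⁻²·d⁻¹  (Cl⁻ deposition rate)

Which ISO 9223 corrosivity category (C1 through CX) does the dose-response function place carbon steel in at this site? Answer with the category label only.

C5

carbon steel: temperature factor f = +0.150·(-1.8) = -0.2700
  Pd branch = 1.77·Pd^0.52·e^(0.02·RH+f) = 68.75 μm/a
  Sd branch = 0.102·Sd^0.62·e^(0.033·RH+0.04·T) = 75.89 μm/a
  sum: 68.75 + 75.89 → r_corr = 144.6 μm/a
Category bounds: 80…200 μm/a bracket r_corr ⇒ C5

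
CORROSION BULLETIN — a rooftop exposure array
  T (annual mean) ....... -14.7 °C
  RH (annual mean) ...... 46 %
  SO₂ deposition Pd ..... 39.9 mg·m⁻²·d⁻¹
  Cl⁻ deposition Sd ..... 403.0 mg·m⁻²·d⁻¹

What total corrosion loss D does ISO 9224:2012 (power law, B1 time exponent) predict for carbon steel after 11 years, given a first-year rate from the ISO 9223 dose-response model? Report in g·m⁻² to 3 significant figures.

D(11) = 314 g·m⁻²

carbon steel: T≤10 °C ⇒ hinge +0.150·(-14.7−10) = -3.7050
  sulphur-dioxide contribution → 0.743 μm/a
  chloride contribution → 10.66 μm/a
  total first-year rate 11.4 μm/a
ISO 9224: D(t) = r_corr · t^b with b = 0.523 (carbon steel, B1)
  D(11) = 11.4 × 11^0.523 = 11.4 × 3.505 = 39.97 μm
  Mass loss = 39.97 μm × 7.85 g/cm³ = 313.7 g·m⁻²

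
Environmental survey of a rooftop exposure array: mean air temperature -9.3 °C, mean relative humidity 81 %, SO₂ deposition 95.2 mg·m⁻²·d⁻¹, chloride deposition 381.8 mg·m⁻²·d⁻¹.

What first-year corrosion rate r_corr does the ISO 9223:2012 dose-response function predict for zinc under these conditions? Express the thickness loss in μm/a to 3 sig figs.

r_corr = 2.36 μm/a

zinc: T≤10 °C ⇒ hinge +0.038·(-9.3−10) = -0.7334
  Pd branch = 0.0129·Pd^0.44·e^(0.046·RH+f) = 1.909 μm/a
  Cl⁻ term: 0.0175·381.8^0.57·exp(0.008·81+0.085·-9.3) = 0.4496
  sum: 1.909 + 0.4496 → r_corr = 2.359 μm/a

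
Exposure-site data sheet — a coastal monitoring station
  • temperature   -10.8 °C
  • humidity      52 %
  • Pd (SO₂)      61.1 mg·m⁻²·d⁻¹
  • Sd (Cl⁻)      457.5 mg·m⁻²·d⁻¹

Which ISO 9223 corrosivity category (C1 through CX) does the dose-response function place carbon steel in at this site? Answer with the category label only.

C2

carbon steel: T≤10 °C ⇒ hinge +0.150·(-10.8−10) = -3.1200
  sulphur-dioxide contribution → 1.877 μm/a
  chloride contribution → 16.43 μm/a
  total first-year rate 18.31 μm/a
Category bounds: 1.3…25 μm/a bracket r_corr ⇒ C2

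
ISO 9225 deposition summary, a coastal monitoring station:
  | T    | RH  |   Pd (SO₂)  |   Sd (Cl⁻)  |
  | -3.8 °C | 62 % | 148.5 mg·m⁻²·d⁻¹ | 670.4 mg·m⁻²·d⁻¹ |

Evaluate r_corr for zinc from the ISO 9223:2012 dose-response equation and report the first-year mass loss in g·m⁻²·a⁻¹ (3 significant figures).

zinc: T≤10 °C ⇒ hinge +0.038·(-3.8−10) = -0.5244
  SO₂ term: 0.0129·148.5^0.44·exp(0.046·62-0.5244) = 1.194
  Sd branch = 0.0175·Sd^0.57·e^(0.008·RH+0.085·T) = 0.8495 μm/a
  sum: 1.194 + 0.8495 → r_corr = 2.044 μm/a
Convert to mass loss: 2.044 μm/a × 7.14 g/cm³ = 14.59 g·m⁻²·a⁻¹

r_corr = 14.6 g·m⁻²·a⁻¹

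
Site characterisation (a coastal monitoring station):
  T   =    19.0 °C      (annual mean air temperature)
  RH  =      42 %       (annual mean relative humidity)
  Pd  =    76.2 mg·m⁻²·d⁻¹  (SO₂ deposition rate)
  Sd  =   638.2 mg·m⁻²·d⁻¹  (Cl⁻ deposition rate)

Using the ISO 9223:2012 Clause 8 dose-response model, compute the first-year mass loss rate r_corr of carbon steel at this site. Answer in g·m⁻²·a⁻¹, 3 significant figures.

carbon steel: f(T) = -0.054·(T−10) [T>10 °C] = -0.4860
  Pd branch = 1.77·Pd^0.52·e^(0.02·RH+f) = 24.01 μm/a
  Cl⁻ term: 0.102·638.2^0.62·exp(0.033·42+0.04·19.0) = 47.83
  r_corr = 24.01 + 47.83 = 71.83 μm/a
Convert to mass loss: 71.83 μm/a × 7.85 g/cm³ = 563.9 g·m⁻²·a⁻¹

r_corr = 564 g·m⁻²·a⁻¹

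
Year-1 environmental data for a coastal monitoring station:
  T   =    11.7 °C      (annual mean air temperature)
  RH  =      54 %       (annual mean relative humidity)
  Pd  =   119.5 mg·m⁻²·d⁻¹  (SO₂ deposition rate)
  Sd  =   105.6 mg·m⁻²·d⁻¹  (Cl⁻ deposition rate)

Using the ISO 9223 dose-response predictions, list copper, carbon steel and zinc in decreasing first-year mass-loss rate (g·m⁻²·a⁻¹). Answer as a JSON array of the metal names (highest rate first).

copper: T>10 °C ⇒ hinge -0.080·(11.7−10) = -0.1360
  SO₂ term: 0.0053·119.5^0.26·exp(0.059·54-0.1360) = 0.3881
  Sd branch = 0.01025·Sd^0.27·e^(0.036·RH+0.049·T) = 0.4471 μm/a
  sum: 0.3881 + 0.4471 → r_corr = 0.8352 μm/a
  mass loss = 0.8352 μm/a × 8.96 g/cm³ = 7.483 g·m⁻²·a⁻¹
carbon steel: f(T) = -0.054·(T−10) [T>10 °C] = -0.0918
  Pd branch = 1.77·Pd^0.52·e^(0.02·RH+f) = 57.2 μm/a
  Sd branch = 0.102·Sd^0.62·e^(0.033·RH+0.04·T) = 17.4 μm/a
  sum: 57.2 + 17.4 → r_corr = 74.59 μm/a
  mass loss = 74.59 μm/a × 7.85 g/cm³ = 585.6 g·m⁻²·a⁻¹
zinc: temperature factor f = -0.071·(1.7) = -0.1207
  SO₂ term: 0.0129·119.5^0.44·exp(0.046·54-0.1207) = 1.125
  Sd branch = 0.0175·Sd^0.57·e^(0.008·RH+0.085·T) = 1.038 μm/a
  sum: 1.125 + 1.038 → r_corr = 2.162 μm/a
  mass loss = 2.162 μm/a × 7.14 g/cm³ = 15.44 g·m⁻²·a⁻¹
Ordering by g·m⁻²·a⁻¹: carbon steel (586) > zinc (15.4) > copper (7.48)

["carbon steel", "zinc", "copper"]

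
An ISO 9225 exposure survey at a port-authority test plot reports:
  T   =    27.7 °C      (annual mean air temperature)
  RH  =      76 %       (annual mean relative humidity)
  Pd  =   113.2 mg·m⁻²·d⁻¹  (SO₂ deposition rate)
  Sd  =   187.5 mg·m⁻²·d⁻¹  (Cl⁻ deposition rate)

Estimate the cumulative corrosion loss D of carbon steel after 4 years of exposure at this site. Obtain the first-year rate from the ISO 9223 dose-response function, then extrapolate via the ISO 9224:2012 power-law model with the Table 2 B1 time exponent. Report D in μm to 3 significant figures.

carbon steel: temperature factor f = -0.054·(17.7) = -0.9558
  sulphur-dioxide contribution → 36.39 μm/a
  chloride contribution → 97.34 μm/a
  ⇒ r_corr(carbon steel) = 133.7 μm/a
ISO 9224: D(t) = r_corr · t^b with b = 0.523 (carbon steel, B1)
  D(4) = 133.7 × 4^0.523 = 133.7 × 2.065 = 276.1 μm

D(4) = 276 μm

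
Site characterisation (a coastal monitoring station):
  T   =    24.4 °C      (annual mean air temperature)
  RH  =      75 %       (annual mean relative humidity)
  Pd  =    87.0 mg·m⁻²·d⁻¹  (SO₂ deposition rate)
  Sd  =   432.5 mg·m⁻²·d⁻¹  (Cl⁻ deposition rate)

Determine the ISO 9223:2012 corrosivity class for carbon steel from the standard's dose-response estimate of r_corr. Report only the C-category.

carbon steel: T>10 °C ⇒ hinge -0.054·(24.4−10) = -0.7776
  SO₂ term: 1.77·87.0^0.52·exp(0.02·75-0.7776) = 37.18
  Sd branch = 0.102·Sd^0.62·e^(0.033·RH+0.04·T) = 138.6 μm/a
  sum: 37.18 + 138.6 → r_corr = 175.7 μm/a
ISO 9223 Table 2 (carbon steel): 80 < 176 ≤ 200 μm/a ⇒ C5

C5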